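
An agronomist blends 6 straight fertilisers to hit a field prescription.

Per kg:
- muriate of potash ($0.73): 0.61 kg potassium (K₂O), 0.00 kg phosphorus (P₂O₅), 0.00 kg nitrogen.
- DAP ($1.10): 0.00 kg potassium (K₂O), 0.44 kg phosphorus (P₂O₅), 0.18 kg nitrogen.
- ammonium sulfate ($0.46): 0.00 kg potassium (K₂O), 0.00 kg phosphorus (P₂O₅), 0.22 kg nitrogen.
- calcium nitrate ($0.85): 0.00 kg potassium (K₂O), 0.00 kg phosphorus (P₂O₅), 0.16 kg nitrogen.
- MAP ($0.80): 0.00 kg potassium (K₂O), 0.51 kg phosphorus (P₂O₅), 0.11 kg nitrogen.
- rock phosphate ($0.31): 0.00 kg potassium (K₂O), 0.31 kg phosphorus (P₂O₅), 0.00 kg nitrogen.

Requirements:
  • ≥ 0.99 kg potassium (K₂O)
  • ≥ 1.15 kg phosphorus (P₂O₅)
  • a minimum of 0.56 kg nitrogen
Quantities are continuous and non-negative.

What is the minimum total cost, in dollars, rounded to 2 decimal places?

$3.51

This is a linear program. Let x1 = kg of muriate of potash, x2 = kg of DAP, x3 = kg of ammonium sulfate, x4 = kg of calcium nitrate, x5 = kg of MAP, x6 = kg of rock phosphate.
min 0.73x1 + 1.1x2 + 0.46x3 + 0.85x4 + 0.8x5 + 0.31x6 subject to:
  0.61x1 ≥ 0.99   (potassium (K₂O))
  0.44x2 + 0.51x5 + 0.31x6 ≥ 1.15   (phosphorus (P₂O₅))
  0.18x2 + 0.22x3 + 0.16x4 + 0.11x5 ≥ 0.56   (nitrogen)
  x1, x2, x3, x4, x5, x6 ≥ 0.
The minimum-cost mix takes nothing from DAP, calcium nitrate, MAP — only muriate of potash, ammonium sulfate, rock phosphate. Binding constraints: potassium (K₂O), phosphorus (P₂O₅), nitrogen.
Optimal quantities: muriate of potash = 1.623 kg, ammonium sulfate = 2.545 kg, rock phosphate = 3.71 kg.
Hence cost = 0.73·1.623 + 0.46·2.545 + 0.31·3.71 = $3.5056.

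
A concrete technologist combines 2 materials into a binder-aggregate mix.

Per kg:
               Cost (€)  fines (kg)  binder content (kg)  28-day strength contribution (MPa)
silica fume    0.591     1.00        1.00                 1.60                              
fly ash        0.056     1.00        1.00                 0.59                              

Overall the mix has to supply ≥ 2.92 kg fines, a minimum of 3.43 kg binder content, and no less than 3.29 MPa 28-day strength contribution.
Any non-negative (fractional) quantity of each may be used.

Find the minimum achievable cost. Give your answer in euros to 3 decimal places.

Let x1 = kg of silica fume, x2 = kg of fly ash.
min 0.591x1 + 0.056x2 s.t.:
  1x1 + 1x2 ≥ 2.92   (fines)
  1x1 + 1x2 ≥ 3.43   (binder content)
  1.6x1 + 0.59x2 ≥ 3.29   (28-day strength contribution)
  x1, x2 ≥ 0.
The optimal basis is {fly ash}; silica fume drops out. Binding constraint: 28-day strength contribution.
Solving gives x2 = 5.576.
Hence cost = 0.056·5.576 = €0.31226.

€0.312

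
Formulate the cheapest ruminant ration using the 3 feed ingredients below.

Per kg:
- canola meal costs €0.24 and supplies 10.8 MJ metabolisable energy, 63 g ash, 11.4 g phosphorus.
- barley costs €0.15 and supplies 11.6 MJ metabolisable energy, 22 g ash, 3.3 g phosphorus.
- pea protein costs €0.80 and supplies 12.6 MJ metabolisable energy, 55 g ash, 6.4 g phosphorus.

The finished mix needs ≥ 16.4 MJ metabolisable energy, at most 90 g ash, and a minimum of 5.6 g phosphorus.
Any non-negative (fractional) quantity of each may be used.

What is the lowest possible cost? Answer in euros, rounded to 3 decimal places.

Let x1 = kg of canola meal, x2 = kg of barley, x3 = kg of pea protein.
Minimise 0.24x1 + 0.15x2 + 0.8x3 with:
  10.8x1 + 11.6x2 + 12.6x3 ≥ 16.4   (metabolisable energy)
  63x1 + 22x2 + 55x3 ≤ 90   (ash)
  11.4x1 + 3.3x2 + 6.4x3 ≥ 5.6   (phosphorus)
  x1, x2, x3 ≥ 0.
The optimal basis is {canola meal, barley}; pea protein drops out. The metabolisable energy and phosphorus requirements are met with equality.
Solving gives x1 = 0.1122, x2 = 1.309.
Total cost: 0.24·0.1122 + 0.15·1.309 = 0.22328.

€0.223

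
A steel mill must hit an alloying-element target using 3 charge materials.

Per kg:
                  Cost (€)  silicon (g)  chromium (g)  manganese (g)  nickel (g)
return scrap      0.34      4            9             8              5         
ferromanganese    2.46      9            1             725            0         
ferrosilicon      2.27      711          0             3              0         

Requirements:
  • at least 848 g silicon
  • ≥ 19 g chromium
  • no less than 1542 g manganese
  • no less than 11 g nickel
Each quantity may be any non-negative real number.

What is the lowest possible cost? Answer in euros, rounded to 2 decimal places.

Let x1 = kg of return scrap, x2 = kg of ferromanganese, x3 = kg of ferrosilicon.
Minimise 0.34x1 + 2.46x2 + 2.27x3 subject to:
  4x1 + 9x2 + 711x3 ≥ 848   (silicon)
  9x1 + 1x2 ≥ 19   (chromium)
  8x1 + 725x2 + 3x3 ≥ 1542   (manganese)
  5x1 ≥ 11   (nickel)
  x1, x2, x3 ≥ 0.
The optimal mix uses every input. Binding constraints: silicon, manganese, nickel.
That vertex is x1 = 2.2, x2 = 2.098, x3 = 1.154.
Total cost: 0.34·2.2 + 2.46·2.098 + 2.27·1.154 = 8.5287.

€8.53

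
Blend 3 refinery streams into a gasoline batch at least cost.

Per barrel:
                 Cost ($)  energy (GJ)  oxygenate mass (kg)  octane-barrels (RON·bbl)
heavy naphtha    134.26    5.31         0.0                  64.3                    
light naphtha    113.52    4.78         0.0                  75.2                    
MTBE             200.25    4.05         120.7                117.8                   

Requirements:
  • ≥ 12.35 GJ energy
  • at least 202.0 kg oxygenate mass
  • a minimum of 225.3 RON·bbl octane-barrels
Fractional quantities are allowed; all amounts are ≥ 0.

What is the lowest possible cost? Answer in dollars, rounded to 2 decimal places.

$467.46

This is a linear program. Let x1 = barrels of heavy naphtha, x2 = barrels of light naphtha, x3 = barrels of MTBE.
min 134.26x1 + 113.52x2 + 200.25x3 subject to:
  5.31x1 + 4.78x2 + 4.05x3 ≥ 12.35   (energy)
  120.7x3 ≥ 202   (oxygenate mass)
  64.3x1 + 75.2x2 + 117.8x3 ≥ 225.3   (octane-barrels)
  x1, x2, x3 ≥ 0.
The cheapest feasible vertex uses only light naphtha, MTBE; heavy naphtha is not used. Binding constraints: energy and oxygenate mass.
Solving gives x2 = 1.1657, x3 = 1.67357.
Cost = 113.52·1.1657 + 200.25·1.67357 = 467.4627.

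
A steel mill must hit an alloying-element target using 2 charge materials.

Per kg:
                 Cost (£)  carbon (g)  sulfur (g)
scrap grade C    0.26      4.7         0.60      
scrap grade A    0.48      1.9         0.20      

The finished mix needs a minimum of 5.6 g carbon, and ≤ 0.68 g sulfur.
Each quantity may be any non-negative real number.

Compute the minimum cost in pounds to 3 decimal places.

Let x1 = kg of scrap grade C, x2 = kg of scrap grade A.
min 0.26x1 + 0.48x2 with:
  4.7x1 + 1.9x2 ≥ 5.6   (carbon)
  0.6x1 + 0.2x2 ≤ 0.68   (sulfur)
  x1, x2 ≥ 0.
Both inputs are positive at the optimum. Binding constraints: carbon and sulfur.
Optimal quantities: scrap grade C = 0.86 kg, scrap grade A = 0.82 kg.
Hence cost = 0.26·0.86 + 0.48·0.82 = £0.61720.

£0.617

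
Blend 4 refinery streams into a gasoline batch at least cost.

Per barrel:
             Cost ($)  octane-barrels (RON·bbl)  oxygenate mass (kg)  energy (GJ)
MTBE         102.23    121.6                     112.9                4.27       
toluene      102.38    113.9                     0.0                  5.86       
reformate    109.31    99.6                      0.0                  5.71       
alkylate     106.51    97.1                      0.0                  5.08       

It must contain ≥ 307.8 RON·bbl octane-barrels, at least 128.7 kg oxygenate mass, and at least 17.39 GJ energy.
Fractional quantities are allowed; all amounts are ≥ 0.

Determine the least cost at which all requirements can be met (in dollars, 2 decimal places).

$335.32

Let x1 = barrels of MTBE, x2 = barrels of toluene, x3 = barrels of reformate, x4 = barrels of alkylate.
Minimize 102.23x1 + 102.38x2 + 109.31x3 + 106.51x4 s.t.:
  121.6x1 + 113.9x2 + 99.6x3 + 97.1x4 ≥ 307.8   (octane-barrels)
  112.9x1 ≥ 128.7   (oxygenate mass)
  4.27x1 + 5.86x2 + 5.71x3 + 5.08x4 ≥ 17.39   (energy)
  x1, x2, x3, x4 ≥ 0.
The cheapest feasible vertex uses only MTBE, toluene; reformate, alkylate are not used. The oxygenate mass and energy requirements are met with equality.
Solving gives x1 = 1.13995, x2 = 2.13693.
Total cost: 102.23·1.13995 + 102.38·2.13693 = 335.3160.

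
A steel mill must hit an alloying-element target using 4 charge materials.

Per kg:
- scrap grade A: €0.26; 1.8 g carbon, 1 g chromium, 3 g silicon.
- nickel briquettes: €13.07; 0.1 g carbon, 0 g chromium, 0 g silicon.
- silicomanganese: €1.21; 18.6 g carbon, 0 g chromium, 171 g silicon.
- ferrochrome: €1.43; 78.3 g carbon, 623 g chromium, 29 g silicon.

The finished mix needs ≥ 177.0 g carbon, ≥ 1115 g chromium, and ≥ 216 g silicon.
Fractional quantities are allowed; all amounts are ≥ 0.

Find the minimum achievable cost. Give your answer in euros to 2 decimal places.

Let x1 = kg of scrap grade A, x2 = kg of nickel briquettes, x3 = kg of silicomanganese, x4 = kg of ferrochrome.
min 0.26x1 + 13.07x2 + 1.21x3 + 1.43x4 s.t.:
  1.8x1 + 0.1x2 + 18.6x3 + 78.3x4 ≥ 177   (carbon)
  1x1 + 623x4 ≥ 1115   (chromium)
  3x1 + 171x3 + 29x4 ≥ 216   (silicon)
  x1, x2, x3, x4 ≥ 0.
The optimal basis is {silicomanganese, ferrochrome}; scrap grade A, nickel briquettes drop out. The carbon and silicon requirements are met with equality.
So silicomanganese = 0.9167 kg, ferrochrome = 2.043 kg.
Hence cost = 1.21·0.9167 + 1.43·2.043 = €4.0307.

€4.03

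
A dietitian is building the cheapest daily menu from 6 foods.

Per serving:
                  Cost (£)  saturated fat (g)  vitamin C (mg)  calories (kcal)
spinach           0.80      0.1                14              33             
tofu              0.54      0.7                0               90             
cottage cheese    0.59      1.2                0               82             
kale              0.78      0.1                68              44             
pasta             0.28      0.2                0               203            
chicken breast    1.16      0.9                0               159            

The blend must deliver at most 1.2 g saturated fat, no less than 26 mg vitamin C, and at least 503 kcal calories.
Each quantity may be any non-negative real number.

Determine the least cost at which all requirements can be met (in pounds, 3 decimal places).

£0.969

This is a linear program. Let x1 = servings of spinach, x2 = servings of tofu, x3 = servings of cottage cheese, x4 = servings of kale, x5 = servings of pasta, x6 = servings of chicken breast.
Minimise 0.8x1 + 0.54x2 + 0.59x3 + 0.78x4 + 0.28x5 + 1.16x6 with:
  0.1x1 + 0.7x2 + 1.2x3 + 0.1x4 + 0.2x5 + 0.9x6 ≤ 1.2   (saturated fat)
  14x1 + 68x4 ≥ 26   (vitamin C)
  33x1 + 90x2 + 82x3 + 44x4 + 203x5 + 159x6 ≥ 503   (calories)
  x1, x2, x3, x4, x5, x6 ≥ 0.
The minimum-cost mix takes nothing from spinach, tofu, cottage cheese, chicken breast — only kale, pasta. There the vitamin C and calories constraints are tight.
Optimal quantities: kale = 0.3824 servings, pasta = 2.395 servings.
Cost = 0.78·0.3824 + 0.28·2.395 = 0.96887.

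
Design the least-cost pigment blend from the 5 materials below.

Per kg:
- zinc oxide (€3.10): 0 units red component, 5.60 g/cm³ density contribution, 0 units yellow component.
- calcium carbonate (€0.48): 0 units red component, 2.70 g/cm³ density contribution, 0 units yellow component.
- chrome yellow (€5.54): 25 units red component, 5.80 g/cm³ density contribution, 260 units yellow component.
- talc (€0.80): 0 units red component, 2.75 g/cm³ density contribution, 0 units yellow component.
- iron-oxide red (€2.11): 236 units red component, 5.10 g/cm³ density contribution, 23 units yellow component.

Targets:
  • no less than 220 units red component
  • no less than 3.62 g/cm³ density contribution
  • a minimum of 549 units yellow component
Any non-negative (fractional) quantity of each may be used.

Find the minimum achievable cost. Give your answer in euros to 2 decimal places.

€12.86

Let x1 = kg of zinc oxide, x2 = kg of calcium carbonate, x3 = kg of chrome yellow, x4 = kg of talc, x5 = kg of iron-oxide red.
min 3.1x1 + 0.48x2 + 5.54x3 + 0.8x4 + 2.11x5 subject to:
  25x3 + 236x5 ≥ 220   (red component)
  5.6x1 + 2.7x2 + 5.8x3 + 2.75x4 + 5.1x5 ≥ 3.62   (density contribution)
  260x3 + 23x5 ≥ 549   (yellow component)
  x1, x2, x3, x4, x5 ≥ 0.
The minimum-cost mix takes nothing from zinc oxide, calcium carbonate, talc — only chrome yellow, iron-oxide red. Binding constraints: red component and yellow component.
Optimal quantities: chrome yellow = 2.0483 kg, iron-oxide red = 0.71523 kg.
Hence cost = 5.54·2.0483 + 2.11·0.71523 = €12.8567.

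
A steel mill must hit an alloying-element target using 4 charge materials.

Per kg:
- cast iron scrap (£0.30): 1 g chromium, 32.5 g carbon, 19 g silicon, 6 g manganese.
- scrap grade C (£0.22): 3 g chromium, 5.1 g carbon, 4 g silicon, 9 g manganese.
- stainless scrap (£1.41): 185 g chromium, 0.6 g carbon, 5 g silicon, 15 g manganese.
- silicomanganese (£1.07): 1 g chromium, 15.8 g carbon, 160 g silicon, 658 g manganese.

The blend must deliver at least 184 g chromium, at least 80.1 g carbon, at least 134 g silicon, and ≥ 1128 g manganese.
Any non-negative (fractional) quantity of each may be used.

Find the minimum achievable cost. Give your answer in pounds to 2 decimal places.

Set it up as a linear program. Let x1 = kg of cast iron scrap, x2 = kg of scrap grade C, x3 = kg of stainless scrap, x4 = kg of silicomanganese.
Minimise 0.3x1 + 0.22x2 + 1.41x3 + 1.07x4 s.t.:
  1x1 + 3x2 + 185x3 + 1x4 ≥ 184   (chromium)
  32.5x1 + 5.1x2 + 0.6x3 + 15.8x4 ≥ 80.1   (carbon)
  19x1 + 4x2 + 5x3 + 160x4 ≥ 134   (silicon)
  6x1 + 9x2 + 15x3 + 658x4 ≥ 1128   (manganese)
  x1, x2, x3, x4 ≥ 0.
The optimal basis is {cast iron scrap, stainless scrap, silicomanganese}; scrap grade C drops out. Binding constraints: chromium, carbon, manganese.
That vertex is x1 = 1.631, x3 = 0.9767, x4 = 1.677.
Total cost: 0.3·1.631 + 1.41·0.9767 + 1.07·1.677 = 3.6608.

£3.66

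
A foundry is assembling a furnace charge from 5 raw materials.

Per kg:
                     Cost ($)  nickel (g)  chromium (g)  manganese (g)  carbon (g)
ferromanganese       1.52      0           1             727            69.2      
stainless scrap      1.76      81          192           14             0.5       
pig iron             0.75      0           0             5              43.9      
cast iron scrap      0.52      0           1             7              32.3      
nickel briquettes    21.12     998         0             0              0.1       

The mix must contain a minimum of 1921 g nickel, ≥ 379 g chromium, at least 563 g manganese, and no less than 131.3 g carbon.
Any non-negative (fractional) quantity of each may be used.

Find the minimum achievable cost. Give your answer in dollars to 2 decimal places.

This is a linear program. Let x1 = kg of ferromanganese, x2 = kg of stainless scrap, x3 = kg of pig iron, x4 = kg of cast iron scrap, x5 = kg of nickel briquettes.
Minimise 1.52x1 + 1.76x2 + 0.75x3 + 0.52x4 + 21.12x5 s.t.:
  81x2 + 998x5 ≥ 1921   (nickel)
  1x1 + 192x2 + 1x4 ≥ 379   (chromium)
  727x1 + 14x2 + 5x3 + 7x4 ≥ 563   (manganese)
  69.2x1 + 0.5x2 + 43.9x3 + 32.3x4 + 0.1x5 ≥ 131.3   (carbon)
  x1, x2, x3, x4, x5 ≥ 0.
The minimum-cost mix takes nothing from pig iron — only ferromanganese, stainless scrap, cast iron scrap, nickel briquettes. There the nickel, chromium, manganese, carbon constraints are tight.
Solving gives x1 = 0.7126, x2 = 1.957, x4 = 2.503, x5 = 1.766.
Hence cost = 1.52·0.7126 + 1.76·1.957 + 0.52·2.503 + 21.12·1.766 = $43.1270.

$43.13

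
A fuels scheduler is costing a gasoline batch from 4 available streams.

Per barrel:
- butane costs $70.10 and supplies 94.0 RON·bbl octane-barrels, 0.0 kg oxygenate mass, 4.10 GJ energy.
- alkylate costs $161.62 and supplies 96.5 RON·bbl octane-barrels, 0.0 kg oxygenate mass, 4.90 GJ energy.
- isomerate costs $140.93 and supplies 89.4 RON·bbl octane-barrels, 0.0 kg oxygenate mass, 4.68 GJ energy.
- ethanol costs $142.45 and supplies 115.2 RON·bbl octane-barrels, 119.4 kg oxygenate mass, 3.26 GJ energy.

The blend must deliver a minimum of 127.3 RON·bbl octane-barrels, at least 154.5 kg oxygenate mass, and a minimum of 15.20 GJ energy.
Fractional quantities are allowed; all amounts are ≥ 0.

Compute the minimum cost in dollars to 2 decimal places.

$372.09

Let x1 = barrels of butane, x2 = barrels of alkylate, x3 = barrels of isomerate, x4 = barrels of ethanol.
Minimise 70.1x1 + 161.62x2 + 140.93x3 + 142.45x4 subject to:
  94x1 + 96.5x2 + 89.4x3 + 115.2x4 ≥ 127.3   (octane-barrels)
  119.4x4 ≥ 154.5   (oxygenate mass)
  4.1x1 + 4.9x2 + 4.68x3 + 3.26x4 ≥ 15.2   (energy)
  x1, x2, x3, x4 ≥ 0.
The minimum-cost mix takes nothing from alkylate, isomerate — only butane, ethanol. Binding constraints: oxygenate mass and energy.
Solving gives x1 = 2.6785, x4 = 1.294.
Cost = 70.1·2.6785 + 142.45·1.294 = 372.0932.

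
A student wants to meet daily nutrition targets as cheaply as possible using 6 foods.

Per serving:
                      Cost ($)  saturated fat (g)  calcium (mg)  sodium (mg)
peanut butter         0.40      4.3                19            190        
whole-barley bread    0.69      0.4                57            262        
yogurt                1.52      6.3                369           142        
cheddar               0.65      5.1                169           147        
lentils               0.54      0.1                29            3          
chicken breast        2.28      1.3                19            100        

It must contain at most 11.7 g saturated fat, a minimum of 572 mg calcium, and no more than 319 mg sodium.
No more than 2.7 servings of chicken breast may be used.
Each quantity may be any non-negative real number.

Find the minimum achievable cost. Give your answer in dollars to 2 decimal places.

$2.32

Let x1 = servings of peanut butter, x2 = servings of whole-barley bread, x3 = servings of yogurt, x4 = servings of cheddar, x5 = servings of lentils, x6 = servings of chicken breast.
Minimize 0.4x1 + 0.69x2 + 1.52x3 + 0.65x4 + 0.54x5 + 2.28x6 with:
  4.3x1 + 0.4x2 + 6.3x3 + 5.1x4 + 0.1x5 + 1.3x6 ≤ 11.7   (saturated fat)
  19x1 + 57x2 + 369x3 + 169x4 + 29x5 + 19x6 ≥ 572   (calcium)
  190x1 + 262x2 + 142x3 + 147x4 + 3x5 + 100x6 ≤ 319   (sodium)
  x6 ≤ 2.7
  x1, x2, x3, x4, x5, x6 ≥ 0.
The cheapest feasible vertex uses only yogurt, cheddar; peanut butter, whole-barley bread, lentils, chicken breast are not used. There the saturated fat and calcium constraints are tight.
Solving gives x3 = 1.15, x4 = 0.8733.
Cost = 1.52·1.15 + 0.65·0.8733 = 2.3156.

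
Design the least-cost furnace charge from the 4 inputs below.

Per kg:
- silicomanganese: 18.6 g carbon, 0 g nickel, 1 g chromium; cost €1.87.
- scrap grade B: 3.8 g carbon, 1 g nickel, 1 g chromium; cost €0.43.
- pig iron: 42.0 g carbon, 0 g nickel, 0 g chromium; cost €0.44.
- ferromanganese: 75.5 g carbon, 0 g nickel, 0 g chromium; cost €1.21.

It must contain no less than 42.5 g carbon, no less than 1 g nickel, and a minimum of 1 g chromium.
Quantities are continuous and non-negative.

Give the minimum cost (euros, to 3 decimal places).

Let x1 = kg of silicomanganese, x2 = kg of scrap grade B, x3 = kg of pig iron, x4 = kg of ferromanganese.
Minimize 1.87x1 + 0.43x2 + 0.44x3 + 1.21x4 subject to:
  18.6x1 + 3.8x2 + 42x3 + 75.5x4 ≥ 42.5   (carbon)
  1x2 ≥ 1   (nickel)
  1x1 + 1x2 ≥ 1   (chromium)
  x1, x2, x3, x4 ≥ 0.
The cheapest feasible vertex uses only scrap grade B, pig iron; silicomanganese, ferromanganese are not used. The carbon, nickel, chromium requirements are met with equality.
Solving gives x2 = 1, x3 = 0.9214.
Hence cost = 0.43·1 + 0.44·0.9214 = €0.83542.

€0.835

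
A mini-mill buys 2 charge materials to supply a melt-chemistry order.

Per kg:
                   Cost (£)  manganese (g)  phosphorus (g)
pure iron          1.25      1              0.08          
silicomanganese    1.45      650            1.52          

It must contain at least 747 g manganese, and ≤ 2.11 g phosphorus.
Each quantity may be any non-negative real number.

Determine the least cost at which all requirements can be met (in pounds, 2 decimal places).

£1.67

This is a linear program. Let x1 = kg of pure iron, x2 = kg of silicomanganese.
Minimise 1.25x1 + 1.45x2 with:
  1x1 + 650x2 ≥ 747   (manganese)
  0.08x1 + 1.52x2 ≤ 2.11   (phosphorus)
  x1, x2 ≥ 0.
The minimum-cost mix takes nothing from pure iron — only silicomanganese. The manganese requirement is met with equality.
Optimal quantities: silicomanganese = 1.149 kg.
Cost = 1.45·1.149 = 1.6661.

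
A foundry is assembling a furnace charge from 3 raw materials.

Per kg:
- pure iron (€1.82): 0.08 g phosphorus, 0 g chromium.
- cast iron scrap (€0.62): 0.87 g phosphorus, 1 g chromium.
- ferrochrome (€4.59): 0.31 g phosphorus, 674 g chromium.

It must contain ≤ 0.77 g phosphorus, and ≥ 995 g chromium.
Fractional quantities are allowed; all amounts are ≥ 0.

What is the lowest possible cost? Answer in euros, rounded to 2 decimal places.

This is a linear program. Let x1 = kg of pure iron, x2 = kg of cast iron scrap, x3 = kg of ferrochrome.
Minimise 1.82x1 + 0.62x2 + 4.59x3 with:
  0.08x1 + 0.87x2 + 0.31x3 ≤ 0.77   (phosphorus)
  1x2 + 674x3 ≥ 995   (chromium)
  x1, x2, x3 ≥ 0.
The optimal basis is {ferrochrome}; pure iron, cast iron scrap drop out. Binding constraint: chromium.
So ferrochrome = 1.4763 kg.
Total cost: 4.59·1.4763 = 6.7762.

€6.78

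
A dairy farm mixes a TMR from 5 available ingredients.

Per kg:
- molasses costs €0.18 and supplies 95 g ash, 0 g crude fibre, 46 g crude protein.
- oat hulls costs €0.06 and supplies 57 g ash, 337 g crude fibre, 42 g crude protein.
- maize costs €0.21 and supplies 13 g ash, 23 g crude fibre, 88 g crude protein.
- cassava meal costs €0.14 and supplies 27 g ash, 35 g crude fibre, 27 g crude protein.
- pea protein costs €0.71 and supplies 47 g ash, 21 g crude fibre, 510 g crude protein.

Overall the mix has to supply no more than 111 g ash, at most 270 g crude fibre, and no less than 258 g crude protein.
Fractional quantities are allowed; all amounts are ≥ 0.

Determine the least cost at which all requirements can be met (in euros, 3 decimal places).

€0.359

Set it up as a linear program. Let x1 = kg of molasses, x2 = kg of oat hulls, x3 = kg of maize, x4 = kg of cassava meal, x5 = kg of pea protein.
min 0.18x1 + 0.06x2 + 0.21x3 + 0.14x4 + 0.71x5 s.t.:
  95x1 + 57x2 + 13x3 + 27x4 + 47x5 ≤ 111   (ash)
  337x2 + 23x3 + 35x4 + 21x5 ≤ 270   (crude fibre)
  46x1 + 42x2 + 88x3 + 27x4 + 510x5 ≥ 258   (crude protein)
  x1, x2, x3, x4, x5 ≥ 0.
At the optimum only pea protein is positive (molasses, oat hulls, maize, cassava meal = 0). The crude protein requirement is met with equality.
Solving gives x5 = 0.5059.
Hence cost = 0.71·0.5059 = €0.35919.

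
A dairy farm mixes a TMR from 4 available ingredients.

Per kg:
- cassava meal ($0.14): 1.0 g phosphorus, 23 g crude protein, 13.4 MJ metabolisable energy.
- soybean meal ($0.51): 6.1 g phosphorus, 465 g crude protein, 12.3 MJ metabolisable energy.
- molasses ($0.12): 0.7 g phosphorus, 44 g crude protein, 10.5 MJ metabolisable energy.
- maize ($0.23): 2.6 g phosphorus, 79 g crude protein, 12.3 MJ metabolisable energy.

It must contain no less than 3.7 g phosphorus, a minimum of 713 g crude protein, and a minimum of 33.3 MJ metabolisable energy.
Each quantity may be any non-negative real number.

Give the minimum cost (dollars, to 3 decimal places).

Set it up as a linear program. Let x1 = kg of cassava meal, x2 = kg of soybean meal, x3 = kg of molasses, x4 = kg of maize.
min 0.14x1 + 0.51x2 + 0.12x3 + 0.23x4 subject to:
  1x1 + 6.1x2 + 0.7x3 + 2.6x4 ≥ 3.7   (phosphorus)
  23x1 + 465x2 + 44x3 + 79x4 ≥ 713   (crude protein)
  13.4x1 + 12.3x2 + 10.5x3 + 12.3x4 ≥ 33.3   (metabolisable energy)
  x1, x2, x3, x4 ≥ 0.
The optimal basis is {soybean meal, molasses}; cassava meal, maize drop out. Binding constraints: crude protein and metabolisable energy.
Solving gives x2 = 1.387, x3 = 1.547.
Total cost: 0.51·1.387 + 0.12·1.547 = 0.89301.

$0.893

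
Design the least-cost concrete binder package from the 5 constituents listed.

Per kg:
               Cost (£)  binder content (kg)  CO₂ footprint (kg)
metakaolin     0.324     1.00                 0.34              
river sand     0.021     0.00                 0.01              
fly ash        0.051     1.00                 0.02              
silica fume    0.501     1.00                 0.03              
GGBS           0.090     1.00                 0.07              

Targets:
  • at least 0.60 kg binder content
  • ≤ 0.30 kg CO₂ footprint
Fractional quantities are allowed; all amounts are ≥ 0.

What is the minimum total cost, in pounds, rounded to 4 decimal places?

This is a linear program. Let x1 = kg of metakaolin, x2 = kg of river sand, x3 = kg of fly ash, x4 = kg of silica fume, x5 = kg of GGBS.
Minimize 0.324x1 + 0.021x2 + 0.051x3 + 0.501x4 + 0.09x5 s.t.:
  1x1 + 1x3 + 1x4 + 1x5 ≥ 0.6   (binder content)
  0.34x1 + 0.01x2 + 0.02x3 + 0.03x4 + 0.07x5 ≤ 0.3   (CO₂ footprint)
  x1, x2, x3, x4, x5 ≥ 0.
The minimum-cost mix takes nothing from metakaolin, river sand, silica fume, GGBS — only fly ash. Binding constraint: binder content.
That vertex is x3 = 0.6.
Cost = 0.051·0.6 = 0.030600.

£0.0306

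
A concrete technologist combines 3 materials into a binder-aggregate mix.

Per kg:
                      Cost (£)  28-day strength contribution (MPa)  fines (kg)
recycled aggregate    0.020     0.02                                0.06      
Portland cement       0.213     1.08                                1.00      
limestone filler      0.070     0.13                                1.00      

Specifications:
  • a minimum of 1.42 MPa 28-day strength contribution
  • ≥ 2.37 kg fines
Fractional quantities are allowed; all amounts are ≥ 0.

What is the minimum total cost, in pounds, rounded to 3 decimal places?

£0.333

Set it up as a linear program. Let x1 = kg of recycled aggregate, x2 = kg of Portland cement, x3 = kg of limestone filler.
Minimise 0.02x1 + 0.213x2 + 0.07x3 with:
  0.02x1 + 1.08x2 + 0.13x3 ≥ 1.42   (28-day strength contribution)
  0.06x1 + 1x2 + 1x3 ≥ 2.37   (fines)
  x1, x2, x3 ≥ 0.
At the optimum only Portland cement, limestone filler are positive (recycled aggregate = 0). Binding constraints: 28-day strength contribution and fines.
So Portland cement = 1.17 kg, limestone filler = 1.2 kg.
Objective = 0.213·1.17 + 0.07·1.2 = 0.33321.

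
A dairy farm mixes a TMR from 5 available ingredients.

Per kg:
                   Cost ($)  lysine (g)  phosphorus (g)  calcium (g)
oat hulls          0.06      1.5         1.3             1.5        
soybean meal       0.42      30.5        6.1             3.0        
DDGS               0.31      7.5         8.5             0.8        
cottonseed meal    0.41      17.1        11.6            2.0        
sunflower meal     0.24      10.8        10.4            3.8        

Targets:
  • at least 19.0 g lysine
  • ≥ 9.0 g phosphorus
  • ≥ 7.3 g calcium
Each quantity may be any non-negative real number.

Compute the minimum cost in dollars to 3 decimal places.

$0.422

Set it up as a linear program. Let x1 = kg of oat hulls, x2 = kg of soybean meal, x3 = kg of DDGS, x4 = kg of cottonseed meal, x5 = kg of sunflower meal.
Minimize 0.06x1 + 0.42x2 + 0.31x3 + 0.41x4 + 0.24x5 subject to:
  1.5x1 + 30.5x2 + 7.5x3 + 17.1x4 + 10.8x5 ≥ 19   (lysine)
  1.3x1 + 6.1x2 + 8.5x3 + 11.6x4 + 10.4x5 ≥ 9   (phosphorus)
  1.5x1 + 3x2 + 0.8x3 + 2x4 + 3.8x5 ≥ 7.3   (calcium)
  x1, x2, x3, x4, x5 ≥ 0.
The cheapest feasible vertex uses only oat hulls, soybean meal, sunflower meal; DDGS, cottonseed meal are not used. The lysine, phosphorus, calcium requirements are met with equality.
Solving gives x1 = 3.63, x2 = 0.377, x5 = 0.1905.
Cost = 0.06·3.63 + 0.42·0.377 + 0.24·0.1905 = 0.42186.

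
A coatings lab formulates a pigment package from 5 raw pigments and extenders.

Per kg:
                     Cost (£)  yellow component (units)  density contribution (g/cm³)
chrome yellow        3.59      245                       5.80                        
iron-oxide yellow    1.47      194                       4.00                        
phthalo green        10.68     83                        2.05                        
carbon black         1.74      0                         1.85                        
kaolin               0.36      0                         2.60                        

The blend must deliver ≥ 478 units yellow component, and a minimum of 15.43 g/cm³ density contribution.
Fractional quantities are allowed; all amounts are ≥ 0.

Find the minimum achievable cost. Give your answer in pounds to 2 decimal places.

Set it up as a linear program. Let x1 = kg of chrome yellow, x2 = kg of iron-oxide yellow, x3 = kg of phthalo green, x4 = kg of carbon black, x5 = kg of kaolin.
Minimize 3.59x1 + 1.47x2 + 10.68x3 + 1.74x4 + 0.36x5 subject to:
  245x1 + 194x2 + 83x3 ≥ 478   (yellow component)
  5.8x1 + 4x2 + 2.05x3 + 1.85x4 + 2.6x5 ≥ 15.43   (density contribution)
  x1, x2, x3, x4, x5 ≥ 0.
The optimal basis is {iron-oxide yellow, kaolin}; chrome yellow, phthalo green, carbon black drop out. The yellow component and density contribution requirements are met with equality.
Solving gives x2 = 2.464, x5 = 2.144.
Objective = 1.47·2.464 + 0.36·2.144 = 4.3939.

£4.39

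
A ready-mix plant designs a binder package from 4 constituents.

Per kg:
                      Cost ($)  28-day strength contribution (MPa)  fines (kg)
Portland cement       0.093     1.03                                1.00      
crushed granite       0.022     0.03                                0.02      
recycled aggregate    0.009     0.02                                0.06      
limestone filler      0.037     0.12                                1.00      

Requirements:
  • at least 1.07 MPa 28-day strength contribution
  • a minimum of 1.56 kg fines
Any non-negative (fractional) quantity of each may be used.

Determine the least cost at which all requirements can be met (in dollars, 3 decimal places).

$0.112

This is a linear program. Let x1 = kg of Portland cement, x2 = kg of crushed granite, x3 = kg of recycled aggregate, x4 = kg of limestone filler.
min 0.093x1 + 0.022x2 + 0.009x3 + 0.037x4 s.t.:
  1.03x1 + 0.03x2 + 0.02x3 + 0.12x4 ≥ 1.07   (28-day strength contribution)
  1x1 + 0.02x2 + 0.06x3 + 1x4 ≥ 1.56   (fines)
  x1, x2, x3, x4 ≥ 0.
The optimal basis is {Portland cement, limestone filler}; crushed granite, recycled aggregate drop out. There the 28-day strength contribution and fines constraints are tight.
That vertex is x1 = 0.9701, x4 = 0.5899.
Cost = 0.093·0.9701 + 0.037·0.5899 = 0.11205.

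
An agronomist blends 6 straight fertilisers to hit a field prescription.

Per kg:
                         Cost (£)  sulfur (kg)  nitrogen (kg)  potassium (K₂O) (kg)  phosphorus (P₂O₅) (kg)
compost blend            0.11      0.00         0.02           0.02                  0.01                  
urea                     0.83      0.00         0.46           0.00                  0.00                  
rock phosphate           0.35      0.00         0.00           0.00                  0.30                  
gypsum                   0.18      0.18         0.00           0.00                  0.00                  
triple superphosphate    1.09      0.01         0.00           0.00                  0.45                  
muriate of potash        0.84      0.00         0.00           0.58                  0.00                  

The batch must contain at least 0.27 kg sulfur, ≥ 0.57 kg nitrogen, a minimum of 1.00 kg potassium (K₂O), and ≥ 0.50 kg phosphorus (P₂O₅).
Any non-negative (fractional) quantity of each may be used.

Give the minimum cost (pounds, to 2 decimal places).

This is a linear program. Let x1 = kg of compost blend, x2 = kg of urea, x3 = kg of rock phosphate, x4 = kg of gypsum, x5 = kg of triple superphosphate, x6 = kg of muriate of potash.
min 0.11x1 + 0.83x2 + 0.35x3 + 0.18x4 + 1.09x5 + 0.84x6 subject to:
  0.18x4 + 0.01x5 ≥ 0.27   (sulfur)
  0.02x1 + 0.46x2 ≥ 0.57   (nitrogen)
  0.02x1 + 0.58x6 ≥ 1   (potassium (K₂O))
  0.01x1 + 0.3x3 + 0.45x5 ≥ 0.5   (phosphorus (P₂O₅))
  x1, x2, x3, x4, x5, x6 ≥ 0.
The minimum-cost mix takes nothing from compost blend, triple superphosphate — only urea, rock phosphate, gypsum, muriate of potash. There the sulfur, nitrogen, potassium (K₂O), phosphorus (P₂O₅) constraints are tight.
So urea = 1.239 kg, rock phosphate = 1.667 kg, gypsum = 1.5 kg, muriate of potash = 1.724 kg.
Total cost: 0.83·1.239 + 0.35·1.667 + 0.18·1.5 + 0.84·1.724 = 3.3300.

£3.33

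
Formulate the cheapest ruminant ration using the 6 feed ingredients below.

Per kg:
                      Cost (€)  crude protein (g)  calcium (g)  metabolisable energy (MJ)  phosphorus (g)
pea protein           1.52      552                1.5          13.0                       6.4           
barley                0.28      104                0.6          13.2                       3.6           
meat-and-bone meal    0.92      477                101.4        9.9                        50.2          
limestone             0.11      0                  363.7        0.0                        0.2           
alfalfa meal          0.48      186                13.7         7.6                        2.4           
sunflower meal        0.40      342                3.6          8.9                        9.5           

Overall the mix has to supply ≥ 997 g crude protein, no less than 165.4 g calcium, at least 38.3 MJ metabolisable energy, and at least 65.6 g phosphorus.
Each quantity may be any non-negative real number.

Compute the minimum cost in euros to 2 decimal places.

€1.77

Set it up as a linear program. Let x1 = kg of pea protein, x2 = kg of barley, x3 = kg of meat-and-bone meal, x4 = kg of limestone, x5 = kg of alfalfa meal, x6 = kg of sunflower meal.
Minimize 1.52x1 + 0.28x2 + 0.92x3 + 0.11x4 + 0.48x5 + 0.4x6 s.t.:
  552x1 + 104x2 + 477x3 + 186x5 + 342x6 ≥ 997   (crude protein)
  1.5x1 + 0.6x2 + 101.4x3 + 363.7x4 + 13.7x5 + 3.6x6 ≥ 165.4   (calcium)
  13x1 + 13.2x2 + 9.9x3 + 7.6x5 + 8.9x6 ≥ 38.3   (metabolisable energy)
  6.4x1 + 3.6x2 + 50.2x3 + 0.2x4 + 2.4x5 + 9.5x6 ≥ 65.6   (phosphorus)
  x1, x2, x3, x4, x5, x6 ≥ 0.
The optimal basis is {barley, meat-and-bone meal, limestone, sunflower meal}; pea protein, alfalfa meal drop out. Binding constraints: crude protein, calcium, metabolisable energy, phosphorus.
That vertex is x2 = 1.416, x3 = 0.9977, x4 = 0.1635, x6 = 1.093.
Objective = 0.28·1.416 + 0.92·0.9977 + 0.11·0.1635 + 0.4·1.093 = 1.7695.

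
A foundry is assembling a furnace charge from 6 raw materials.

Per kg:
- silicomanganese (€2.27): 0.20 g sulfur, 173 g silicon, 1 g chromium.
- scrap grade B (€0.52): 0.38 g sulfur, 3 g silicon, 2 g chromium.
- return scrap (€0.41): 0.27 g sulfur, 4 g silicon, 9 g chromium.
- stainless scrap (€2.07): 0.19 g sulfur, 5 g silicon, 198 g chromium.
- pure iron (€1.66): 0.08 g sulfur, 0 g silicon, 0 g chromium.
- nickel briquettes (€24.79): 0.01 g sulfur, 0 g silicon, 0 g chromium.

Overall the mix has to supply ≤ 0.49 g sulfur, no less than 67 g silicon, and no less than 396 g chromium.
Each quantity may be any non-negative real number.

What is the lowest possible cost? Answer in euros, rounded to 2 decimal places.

Let x1 = kg of silicomanganese, x2 = kg of scrap grade B, x3 = kg of return scrap, x4 = kg of stainless scrap, x5 = kg of pure iron, x6 = kg of nickel briquettes.
Minimize 2.27x1 + 0.52x2 + 0.41x3 + 2.07x4 + 1.66x5 + 24.79x6 with:
  0.2x1 + 0.38x2 + 0.27x3 + 0.19x4 + 0.08x5 + 0.01x6 ≤ 0.49   (sulfur)
  173x1 + 3x2 + 4x3 + 5x4 ≥ 67   (silicon)
  1x1 + 2x2 + 9x3 + 198x4 ≥ 396   (chromium)
  x1, x2, x3, x4, x5, x6 ≥ 0.
The minimum-cost mix takes nothing from scrap grade B, return scrap, pure iron, nickel briquettes — only silicomanganese, stainless scrap. There the silicon and chromium constraints are tight.
That vertex is x1 = 0.3295, x4 = 1.998.
Total cost: 2.27·0.3295 + 2.07·1.998 = 4.8838.

€4.88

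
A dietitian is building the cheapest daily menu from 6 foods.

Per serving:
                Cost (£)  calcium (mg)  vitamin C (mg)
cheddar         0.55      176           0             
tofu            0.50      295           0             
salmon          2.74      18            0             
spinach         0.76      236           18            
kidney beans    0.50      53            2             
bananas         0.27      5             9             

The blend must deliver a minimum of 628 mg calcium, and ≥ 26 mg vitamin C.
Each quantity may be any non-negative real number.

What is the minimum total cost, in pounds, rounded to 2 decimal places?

£1.58

Set it up as a linear program. Let x1 = servings of cheddar, x2 = servings of tofu, x3 = servings of salmon, x4 = servings of spinach, x5 = servings of kidney beans, x6 = servings of bananas.
Minimise 0.55x1 + 0.5x2 + 2.74x3 + 0.76x4 + 0.5x5 + 0.27x6 subject to:
  176x1 + 295x2 + 18x3 + 236x4 + 53x5 + 5x6 ≥ 628   (calcium)
  18x4 + 2x5 + 9x6 ≥ 26   (vitamin C)
  x1, x2, x3, x4, x5, x6 ≥ 0.
The minimum-cost mix takes nothing from cheddar, salmon, kidney beans, bananas — only tofu, spinach. There the calcium and vitamin C constraints are tight.
That vertex is x2 = 0.9733, x4 = 1.444.
Total cost: 0.5·0.9733 + 0.76·1.444 = 1.5841.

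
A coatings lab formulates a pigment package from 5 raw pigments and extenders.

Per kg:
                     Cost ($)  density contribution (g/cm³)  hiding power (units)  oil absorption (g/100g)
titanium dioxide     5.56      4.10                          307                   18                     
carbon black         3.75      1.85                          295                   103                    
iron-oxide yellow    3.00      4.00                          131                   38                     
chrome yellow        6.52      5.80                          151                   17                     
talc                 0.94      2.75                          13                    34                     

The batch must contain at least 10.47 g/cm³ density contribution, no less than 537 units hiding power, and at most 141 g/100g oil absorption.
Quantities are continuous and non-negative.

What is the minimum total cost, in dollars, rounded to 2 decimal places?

Let x1 = kg of titanium dioxide, x2 = kg of carbon black, x3 = kg of iron-oxide yellow, x4 = kg of chrome yellow, x5 = kg of talc.
min 5.56x1 + 3.75x2 + 3x3 + 6.52x4 + 0.94x5 with:
  4.1x1 + 1.85x2 + 4x3 + 5.8x4 + 2.75x5 ≥ 10.47   (density contribution)
  307x1 + 295x2 + 131x3 + 151x4 + 13x5 ≥ 537   (hiding power)
  18x1 + 103x2 + 38x3 + 17x4 + 34x5 ≤ 141   (oil absorption)
  x1, x2, x3, x4, x5 ≥ 0.
At the optimum only titanium dioxide, carbon black, talc are positive (iron-oxide yellow, chrome yellow = 0). There the density contribution, hiding power, oil absorption constraints are tight.
So titanium dioxide = 1.103 kg, carbon black = 0.5944 kg, talc = 1.762 kg.
Cost = 5.56·1.103 + 3.75·0.5944 + 0.94·1.762 = 10.0180.

$10.02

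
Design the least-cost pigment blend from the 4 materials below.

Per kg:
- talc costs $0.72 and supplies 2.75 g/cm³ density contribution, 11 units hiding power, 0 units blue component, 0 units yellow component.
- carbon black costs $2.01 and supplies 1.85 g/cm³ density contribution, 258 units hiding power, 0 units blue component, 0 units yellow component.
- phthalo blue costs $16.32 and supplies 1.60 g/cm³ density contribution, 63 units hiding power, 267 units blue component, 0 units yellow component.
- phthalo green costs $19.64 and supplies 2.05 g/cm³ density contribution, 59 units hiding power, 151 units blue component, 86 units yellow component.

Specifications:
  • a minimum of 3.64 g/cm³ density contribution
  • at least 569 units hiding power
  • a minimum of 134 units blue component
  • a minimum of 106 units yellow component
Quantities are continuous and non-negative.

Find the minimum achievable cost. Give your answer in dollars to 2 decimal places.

Let x1 = kg of talc, x2 = kg of carbon black, x3 = kg of phthalo blue, x4 = kg of phthalo green.
min 0.72x1 + 2.01x2 + 16.32x3 + 19.64x4 with:
  2.75x1 + 1.85x2 + 1.6x3 + 2.05x4 ≥ 3.64   (density contribution)
  11x1 + 258x2 + 63x3 + 59x4 ≥ 569   (hiding power)
  267x3 + 151x4 ≥ 134   (blue component)
  86x4 ≥ 106   (yellow component)
  x1, x2, x3, x4 ≥ 0.
The optimal basis is {carbon black, phthalo green}; talc, phthalo blue drop out. There the hiding power and yellow component constraints are tight.
Optimal quantities: carbon black = 1.9236 kg, phthalo green = 1.2326 kg.
Hence cost = 2.01·1.9236 + 19.64·1.2326 = $28.0747.

$28.07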